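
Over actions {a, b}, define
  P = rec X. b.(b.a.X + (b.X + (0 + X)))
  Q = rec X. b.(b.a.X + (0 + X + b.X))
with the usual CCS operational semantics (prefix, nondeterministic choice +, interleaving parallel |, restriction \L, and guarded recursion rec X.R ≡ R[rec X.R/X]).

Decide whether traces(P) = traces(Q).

YES

P's transition system — 3 states:
  s0 = rec X. b.(b.a.X + (b.X + (0 + X))) → --b--▸ s1
  s1 = b.a.(rec X. b.(b.a.X + (b.X + (0 + X)))) + (b.(rec X. b.(b.a.X + (b.X + (0 + X)))) + (0 + (rec X. b.(b.a.X + (b.X + (0 + X)))))) → --b--▸ s0, --b--▸ s1, --b--▸ s2
  s2 = a.(rec X. b.(b.a.X + (b.X + (0 + X)))) → --a--▸ s0
Q's transition system — 3 states:
  t0 = rec X. b.(b.a.X + (0 + X + b.X)) → --b--▸ t1
  t1 = b.a.(rec X. b.(b.a.X + (0 + X + b.X))) + (0 + (rec X. b.(b.a.X + (0 + X + b.X))) + b.(rec X. b.(b.a.X + (0 + X + b.X)))) → --b--▸ t0, --b--▸ t1, --b--▸ t2
  t2 = a.(rec X. b.(b.a.X + (0 + X + b.X))) → --a--▸ t0
Coarsest stable partition (strong bisimilarity classes):
  B0 = {s0, t0}
  B1 = {s1, t1}
  B2 = {s2, t2}
s0 ∈ B0, t0 ∈ B0 → same block
Bisimilar ⇒ trace-equivalent.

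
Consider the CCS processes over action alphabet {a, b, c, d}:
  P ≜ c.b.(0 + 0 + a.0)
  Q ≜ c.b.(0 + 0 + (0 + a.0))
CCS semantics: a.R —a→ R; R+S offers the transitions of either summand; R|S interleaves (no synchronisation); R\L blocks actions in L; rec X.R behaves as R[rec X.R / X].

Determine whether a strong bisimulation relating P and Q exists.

LTS(P): 4 reachable states
  s0 = c.b.(0 + 0 + a.0) :: =c=> s1
  s1 = b.(0 + 0 + a.0) :: =b=> s2
  s2 = 0 + 0 + a.0 :: =a=> s3
  s3 = 0 :: deadlocked
LTS(Q): 4 reachable states
  t0 = c.b.(0 + 0 + (0 + a.0)) :: =c=> t1
  t1 = b.(0 + 0 + (0 + a.0)) :: =b=> t2
  t2 = 0 + 0 + (0 + a.0) :: =a=> t3
  t3 = 0 :: deadlocked
Coarsest stable partition (strong bisimilarity classes):
  B0 = {s0, t0}
  B1 = {s1, t1}
  B2 = {s2, t2}
  B3 = {s3, t3}
s0 ∈ B0, t0 ∈ B0 → same block

P ~ Q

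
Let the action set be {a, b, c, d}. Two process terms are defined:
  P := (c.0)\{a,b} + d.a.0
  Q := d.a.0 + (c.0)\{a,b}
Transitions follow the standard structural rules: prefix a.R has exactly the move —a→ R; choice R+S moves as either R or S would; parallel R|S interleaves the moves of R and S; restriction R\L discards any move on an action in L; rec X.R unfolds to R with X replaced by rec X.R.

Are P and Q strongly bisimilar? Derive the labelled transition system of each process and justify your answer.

bisimilar

P's transition system — 4 states:
  p0 = (c.0)\{a,b} + d.a.0 → ··c··> p1, ··d··> p2
  p1 = 0\{a,b} → ·
  p2 = a.0 → ··a··> p3
  p3 = 0 → ·
Q's transition system — 4 states:
  q0 = d.a.0 + (c.0)\{a,b} → ··c··> q1, ··d··> q2
  q1 = 0\{a,b} → ·
  q2 = a.0 → ··a··> q3
  q3 = 0 → ·
Partition-refinement fixed point:
  B0 = {p0, q0}
  B1 = {p2, q2}
  B2 = {p1, p3, q1, q3}
p0 ∈ B0, q0 ∈ B0 → same block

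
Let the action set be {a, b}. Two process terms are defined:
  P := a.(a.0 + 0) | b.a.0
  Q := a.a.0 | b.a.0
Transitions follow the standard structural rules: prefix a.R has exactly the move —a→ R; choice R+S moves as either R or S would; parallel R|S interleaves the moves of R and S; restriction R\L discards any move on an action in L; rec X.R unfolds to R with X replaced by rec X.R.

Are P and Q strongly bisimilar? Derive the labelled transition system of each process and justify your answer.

bisimilar

LTS(P): 9 reachable states
  u0 = a.(a.0 + 0) | b.a.0 | ··a··> u1, ··b··> u2
  u1 = (a.0 + 0) | b.a.0 | ··a··> u3, ··b··> u4
  u2 = a.(a.0 + 0) | a.0 | ··a··> u4, ··a··> u5
  u3 = 0 | b.a.0 | ··b··> u6
  u4 = (a.0 + 0) | a.0 | ··a··> u6, ··a··> u7
  u5 = a.(a.0 + 0) | 0 | ··a··> u7
  u6 = 0 | a.0 | ··a··> u8
  u7 = (a.0 + 0) | 0 | ··a··> u8
  u8 = 0 | 0 | ∅
LTS(Q): 9 reachable states
  v0 = a.a.0 | b.a.0 | ··a··> v1, ··b··> v2
  v1 = a.0 | b.a.0 | ··a··> v3, ··b··> v4
  v2 = a.a.0 | a.0 | ··a··> v4, ··a··> v5
  v3 = 0 | b.a.0 | ··b··> v6
  v4 = a.0 | a.0 | ··a··> v6, ··a··> v7
  v5 = a.a.0 | 0 | ··a··> v7
  v6 = 0 | a.0 | ··a··> v8
  v7 = a.0 | 0 | ··a··> v8
  v8 = 0 | 0 | ∅
Bisimilarity quotient blocks:
  B0 = {u0, v0}
  B1 = {u2, v2}
  B2 = {u4, u5, v4, v5}
  B3 = {u6, u7, v6, v7}
  B4 = {u8, v8}
  B5 = {u1, v1}
  B6 = {u3, v3}
u0 ∈ B0, v0 ∈ B0 → same block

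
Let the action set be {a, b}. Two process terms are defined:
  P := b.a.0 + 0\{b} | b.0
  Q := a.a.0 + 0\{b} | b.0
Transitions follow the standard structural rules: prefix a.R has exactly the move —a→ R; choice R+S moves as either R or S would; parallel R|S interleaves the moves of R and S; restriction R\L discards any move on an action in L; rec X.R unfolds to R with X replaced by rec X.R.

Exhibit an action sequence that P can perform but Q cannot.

LTS(P): 4 reachable states
  m0 = b.a.0 + 0\{b} | b.0 → -b-> m1, -b-> m2
  m1 = 0\{b} | 0 → stopped
  m2 = a.0 → -a-> m3
  m3 = 0 → stopped
LTS(Q): 4 reachable states
  n0 = a.a.0 + 0\{b} | b.0 → -a-> n1, -b-> n2
  n1 = a.0 → -a-> n3
  n2 = 0\{b} | 0 → stopped
  n3 = 0 → stopped
Executing ba from P (initial set {m0}):
  after b @ step 1: {m1, m2}
  after a @ step 2: {m3}
  ✓ P
Executing ba from Q (initial set {n0}):
  after b @ step 1: {n2}
  after a @ step 2: ∅ (Q stuck)

ba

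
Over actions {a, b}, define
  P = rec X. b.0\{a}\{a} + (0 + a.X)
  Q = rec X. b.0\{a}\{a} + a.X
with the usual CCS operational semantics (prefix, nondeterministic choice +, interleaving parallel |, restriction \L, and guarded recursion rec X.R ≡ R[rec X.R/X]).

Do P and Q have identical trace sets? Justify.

P's transition system — 2 states:
  p0 = rec X. b.0\{a}\{a} + (0 + a.X) | ··a··> p0, ··b··> p1
  p1 = 0\{a}\{a} | (no moves)
Q's transition system — 2 states:
  q0 = rec X. b.0\{a}\{a} + a.X | ··a··> q0, ··b··> q1
  q1 = 0\{a}\{a} | (no moves)
Coarsest stable partition (strong bisimilarity classes):
  B0 = {p0, q0}
  B1 = {p1, q1}
p0 ∈ B0, q0 ∈ B0 → same block
Bisimilar ⇒ trace-equivalent.

traces(P) = traces(Q)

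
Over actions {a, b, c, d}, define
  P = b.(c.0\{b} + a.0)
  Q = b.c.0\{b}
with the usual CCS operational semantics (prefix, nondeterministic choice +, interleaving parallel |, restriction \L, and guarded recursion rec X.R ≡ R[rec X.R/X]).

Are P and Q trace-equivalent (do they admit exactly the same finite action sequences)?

P's transition system — 4 states:
  s0 = b.(c.0\{b} + a.0) | —b→ s1
  s1 = c.0\{b} + a.0 | —a→ s2, —c→ s3
  s2 = 0 | ·
  s3 = 0\{b} | ·
Q's transition system — 3 states:
  t0 = b.c.0\{b} | —b→ t1
  t1 = c.0\{b} | —c→ t2
  t2 = 0\{b} | ·
Executing ba from P (initial set {s0}):
  step 1 (b): {s1}
  step 2 (a): {s2}
  P completes σ.
Executing ba from Q (initial set {t0}):
  step 1 (b): {t1}
  step 2 (a): ∅  — Q cannot continue

trace-distinct — witness ⟨ba⟩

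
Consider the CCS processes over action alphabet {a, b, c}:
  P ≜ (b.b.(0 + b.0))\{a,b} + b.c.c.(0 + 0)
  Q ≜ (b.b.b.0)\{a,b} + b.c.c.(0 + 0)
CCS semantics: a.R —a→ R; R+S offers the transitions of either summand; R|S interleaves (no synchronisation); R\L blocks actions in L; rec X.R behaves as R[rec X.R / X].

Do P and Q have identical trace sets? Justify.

trace-equivalent

P's transition system — 4 states:
  p0 = (b.b.(0 + b.0))\{a,b} + b.c.c.(0 + 0) :: --b--▸ p1
  p1 = c.c.(0 + 0) :: --c--▸ p2
  p2 = c.(0 + 0) :: --c--▸ p3
  p3 = 0 + 0 :: ·
Q's transition system — 4 states:
  q0 = (b.b.b.0)\{a,b} + b.c.c.(0 + 0) :: --b--▸ q1
  q1 = c.c.(0 + 0) :: --c--▸ q2
  q2 = c.(0 + 0) :: --c--▸ q3
  q3 = 0 + 0 :: ·
Coarsest stable partition (strong bisimilarity classes):
  B0 = {p0, q0}
  B1 = {p1, q1}
  B2 = {p2, q2}
  B3 = {p3, q3}
p0 ∈ B0, q0 ∈ B0 → same block
Bisimilar ⇒ trace-equivalent.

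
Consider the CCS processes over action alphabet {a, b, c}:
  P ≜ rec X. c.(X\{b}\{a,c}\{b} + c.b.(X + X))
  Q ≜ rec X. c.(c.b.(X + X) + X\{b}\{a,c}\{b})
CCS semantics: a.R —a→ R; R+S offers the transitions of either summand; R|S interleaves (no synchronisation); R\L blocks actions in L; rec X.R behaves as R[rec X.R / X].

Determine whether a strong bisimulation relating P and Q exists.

bisimilar

LTS(P): 4 reachable states
  u0 = rec X. c.(X\{b}\{a,c}\{b} + c.b.(X + X)) → -c-> u1
  u1 = (rec X. c.(X\{b}\{a,c}\{b} + c.b.(X + X)))\{b}\{a,c}\{b} + c.b.((rec X. c.(X\{b}\{a,c}\{b} + c.b.(X + X))) + (rec X. c.(X\{b}\{a,c}\{b} + c.b.(X + X)))) → -c-> u2
  u2 = b.((rec X. c.(X\{b}\{a,c}\{b} + c.b.(X + X))) + (rec X. c.(X\{b}\{a,c}\{b} + c.b.(X + X)))) → -b-> u3
  u3 = (rec X. c.(X\{b}\{a,c}\{b} + c.b.(X + X))) + (rec X. c.(X\{b}\{a,c}\{b} + c.b.(X + X))) → -c-> u1
LTS(Q): 4 reachable states
  v0 = rec X. c.(c.b.(X + X) + X\{b}\{a,c}\{b}) → -c-> v1
  v1 = c.b.((rec X. c.(c.b.(X + X) + X\{b}\{a,c}\{b})) + (rec X. c.(c.b.(X + X) + X\{b}\{a,c}\{b}))) + (rec X. c.(c.b.(X + X) + X\{b}\{a,c}\{b}))\{b}\{a,c}\{b} → -c-> v2
  v2 = b.((rec X. c.(c.b.(X + X) + X\{b}\{a,c}\{b})) + (rec X. c.(c.b.(X + X) + X\{b}\{a,c}\{b}))) → -b-> v3
  v3 = (rec X. c.(c.b.(X + X) + X\{b}\{a,c}\{b})) + (rec X. c.(c.b.(X + X) + X\{b}\{a,c}\{b})) → -c-> v1
Partition-refinement fixed point:
  B0 = {u0, u3, v0, v3}
  B1 = {u1, v1}
  B2 = {u2, v2}
u0 ∈ B0, v0 ∈ B0 → same block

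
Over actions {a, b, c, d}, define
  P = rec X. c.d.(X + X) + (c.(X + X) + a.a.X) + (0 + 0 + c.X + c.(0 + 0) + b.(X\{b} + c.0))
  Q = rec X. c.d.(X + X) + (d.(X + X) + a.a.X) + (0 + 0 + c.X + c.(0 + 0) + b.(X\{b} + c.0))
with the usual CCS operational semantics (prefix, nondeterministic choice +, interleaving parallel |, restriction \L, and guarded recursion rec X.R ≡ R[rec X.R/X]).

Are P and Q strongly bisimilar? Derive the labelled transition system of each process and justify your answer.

P ≁ Q

P's transition system — 12 states:
  m0 = rec X. c.d.(X + X) + (c.(X + X) + a.a.X) + (0 + 0 + c.X + c.(0 + 0) + b.(X\{b} + c.0)) ⊢ ··a··> m1, ··b··> m2, ··c··> m0, ··c··> m3, ··c··> m4, ··c··> m5
  m1 = a.(rec X. c.d.(X + X) + (c.(X + X) + a.a.X) + (0 + 0 + c.X + c.(0 + 0) + b.(X\{b} + c.0))) ⊢ ··a··> m0
  m2 = (rec X. c.d.(X + X) + (c.(X + X) + a.a.X) + (0 + 0 + c.X + c.(0 + 0) + b.(X\{b} + c.0)))\{b} + c.0 ⊢ ··a··> m6, ··c··> m10, ··c··> m11, ··c··> m7, ··c··> m8, ··c··> m9
  m3 = (rec X. c.d.(X + X) + (c.(X + X) + a.a.X) + (0 + 0 + c.X + c.(0 + 0) + b.(X\{b} + c.0))) + (rec X. c.d.(X + X) + (c.(X + X) + a.a.X) + (0 + 0 + c.X + c.(0 + 0) + b.(X\{b} + c.0))) ⊢ ··a··> m1, ··b··> m2, ··c··> m0, ··c··> m3, ··c··> m4, ··c··> m5
  m4 = 0 + 0 ⊢ (no moves)
  m5 = d.((rec X. c.d.(X + X) + (c.(X + X) + a.a.X) + (0 + 0 + c.X + c.(0 + 0) + b.(X\{b} + c.0))) + (rec X. c.d.(X + X) + (c.(X + X) + a.a.X) + (0 + 0 + c.X + c.(0 + 0) + b.(X\{b} + c.0)))) ⊢ ··d··> m3
  m6 = (a.(rec X. c.d.(X + X) + (c.(X + X) + a.a.X) + (0 + 0 + c.X + c.(0 + 0) + b.(X\{b} + c.0))))\{b} ⊢ ··a··> m10
  m7 = ((rec X. c.d.(X + X) + (c.(X + X) + a.a.X) + (0 + 0 + c.X + c.(0 + 0) + b.(X\{b} + c.0))) + (rec X. c.d.(X + X) + (c.(X + X) + a.a.X) + (0 + 0 + c.X + c.(0 + 0) + b.(X\{b} + c.0))))\{b} ⊢ ··a··> m6, ··c··> m10, ··c··> m7, ··c··> m8, ··c··> m9
  m8 = (0 + 0)\{b} ⊢ (no moves)
  m9 = (d.((rec X. c.d.(X + X) + (c.(X + X) + a.a.X) + (0 + 0 + c.X + c.(0 + 0) + b.(X\{b} + c.0))) + (rec X. c.d.(X + X) + (c.(X + X) + a.a.X) + (0 + 0 + c.X + c.(0 + 0) + b.(X\{b} + c.0)))))\{b} ⊢ ··d··> m7
  m10 = (rec X. c.d.(X + X) + (c.(X + X) + a.a.X) + (0 + 0 + c.X + c.(0 + 0) + b.(X\{b} + c.0)))\{b} ⊢ ··a··> m6, ··c··> m10, ··c··> m7, ··c··> m8, ··c··> m9
  m11 = 0 ⊢ (no moves)
Q's transition system — 12 states:
  n0 = rec X. c.d.(X + X) + (d.(X + X) + a.a.X) + (0 + 0 + c.X + c.(0 + 0) + b.(X\{b} + c.0)) ⊢ ··a··> n1, ··b··> n2, ··c··> n0, ··c··> n3, ··c··> n4, ··d··> n5
  n1 = a.(rec X. c.d.(X + X) + (d.(X + X) + a.a.X) + (0 + 0 + c.X + c.(0 + 0) + b.(X\{b} + c.0))) ⊢ ··a··> n0
  n2 = (rec X. c.d.(X + X) + (d.(X + X) + a.a.X) + (0 + 0 + c.X + c.(0 + 0) + b.(X\{b} + c.0)))\{b} + c.0 ⊢ ··a··> n6, ··c··> n10, ··c··> n7, ··c··> n8, ··c··> n9, ··d··> n11
  n3 = 0 + 0 ⊢ (no moves)
  n4 = d.((rec X. c.d.(X + X) + (d.(X + X) + a.a.X) + (0 + 0 + c.X + c.(0 + 0) + b.(X\{b} + c.0))) + (rec X. c.d.(X + X) + (d.(X + X) + a.a.X) + (0 + 0 + c.X + c.(0 + 0) + b.(X\{b} + c.0)))) ⊢ ··d··> n5
  n5 = (rec X. c.d.(X + X) + (d.(X + X) + a.a.X) + (0 + 0 + c.X + c.(0 + 0) + b.(X\{b} + c.0))) + (rec X. c.d.(X + X) + (d.(X + X) + a.a.X) + (0 + 0 + c.X + c.(0 + 0) + b.(X\{b} + c.0))) ⊢ ··a··> n1, ··b··> n2, ··c··> n0, ··c··> n3, ··c··> n4, ··d··> n5
  n6 = (a.(rec X. c.d.(X + X) + (d.(X + X) + a.a.X) + (0 + 0 + c.X + c.(0 + 0) + b.(X\{b} + c.0))))\{b} ⊢ ··a··> n9
  n7 = (0 + 0)\{b} ⊢ (no moves)
  n8 = (d.((rec X. c.d.(X + X) + (d.(X + X) + a.a.X) + (0 + 0 + c.X + c.(0 + 0) + b.(X\{b} + c.0))) + (rec X. c.d.(X + X) + (d.(X + X) + a.a.X) + (0 + 0 + c.X + c.(0 + 0) + b.(X\{b} + c.0)))))\{b} ⊢ ··d··> n11
  n9 = (rec X. c.d.(X + X) + (d.(X + X) + a.a.X) + (0 + 0 + c.X + c.(0 + 0) + b.(X\{b} + c.0)))\{b} ⊢ ··a··> n6, ··c··> n7, ··c··> n8, ··c··> n9, ··d··> n11
  n10 = 0 ⊢ (no moves)
  n11 = ((rec X. c.d.(X + X) + (d.(X + X) + a.a.X) + (0 + 0 + c.X + c.(0 + 0) + b.(X\{b} + c.0))) + (rec X. c.d.(X + X) + (d.(X + X) + a.a.X) + (0 + 0 + c.X + c.(0 + 0) + b.(X\{b} + c.0))))\{b} ⊢ ··a··> n6, ··c··> n7, ··c··> n8, ··c··> n9, ··d··> n11
Bisimilarity quotient blocks:
  B0 = {m0, m3}
  B1 = {m1}
  B2 = {m10, m2, m7}
  B3 = {m9}
  B4 = {m6}
  B5 = {m11, m4, m8, n10, n3, n7}
  B6 = {m5}
  B7 = {n0, n5}
  B8 = {n1}
  B9 = {n4}
  B10 = {n11, n2, n9}
  B11 = {n6}
  B12 = {n8}
m0 ∈ B0, n0 ∈ B7 → different blocks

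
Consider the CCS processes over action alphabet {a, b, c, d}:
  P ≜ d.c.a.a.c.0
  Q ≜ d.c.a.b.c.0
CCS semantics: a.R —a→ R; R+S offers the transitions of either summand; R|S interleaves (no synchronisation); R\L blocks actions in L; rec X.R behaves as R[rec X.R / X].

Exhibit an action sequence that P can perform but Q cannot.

dcaa

Reachable graph of P (6 states):
  s0 = d.c.a.a.c.0 has moves =d=> s1
  s1 = c.a.a.c.0 has moves =c=> s2
  s2 = a.a.c.0 has moves =a=> s3
  s3 = a.c.0 has moves =a=> s4
  s4 = c.0 has moves =c=> s5
  s5 = 0 has moves ∅
Reachable graph of Q (6 states):
  t0 = d.c.a.b.c.0 has moves =d=> t1
  t1 = c.a.b.c.0 has moves =c=> t2
  t2 = a.b.c.0 has moves =a=> t3
  t3 = b.c.0 has moves =b=> t4
  t4 = c.0 has moves =c=> t5
  t5 = 0 has moves ∅
Executing dcaa from P (initial set {s0}):
  step 1 (d): {s1}
  step 2 (c): {s2}
  step 3 (a): {s3}
  step 4 (a): {s4}
  ✓ P
Executing dcaa from Q (initial set {t0}):
  step 1 (d): {t1}
  step 2 (c): {t2}
  step 3 (a): {t3}
  step 4 (a): ∅  — Q cannot continue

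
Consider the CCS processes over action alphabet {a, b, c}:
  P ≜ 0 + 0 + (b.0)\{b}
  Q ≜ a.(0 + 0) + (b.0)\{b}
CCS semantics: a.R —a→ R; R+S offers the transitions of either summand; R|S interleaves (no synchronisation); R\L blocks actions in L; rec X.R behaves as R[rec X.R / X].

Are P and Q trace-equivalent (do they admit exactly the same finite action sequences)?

P's transition system — 1 states:
  m0 = 0 + 0 + (b.0)\{b} | ∅
Q's transition system — 2 states:
  n0 = a.(0 + 0) + (b.0)\{b} | ··a··> n1
  n1 = 0 + 0 | ∅
Trace ⟨a⟩ through Q, begin at {n0}:
  after a @ step 1: {n1}
  ✓ Q
Trace ⟨a⟩ through P, begin at {m0}:
  after a @ step 1: ∅ (P stuck)

trace-distinct — witness ⟨a⟩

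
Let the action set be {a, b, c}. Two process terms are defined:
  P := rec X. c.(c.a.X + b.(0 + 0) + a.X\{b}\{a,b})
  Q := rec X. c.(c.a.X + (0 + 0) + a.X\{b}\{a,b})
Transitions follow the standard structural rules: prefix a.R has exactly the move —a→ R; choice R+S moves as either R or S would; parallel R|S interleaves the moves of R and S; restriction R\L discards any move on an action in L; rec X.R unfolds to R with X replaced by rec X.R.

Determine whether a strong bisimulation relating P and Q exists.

P ≁ Q

Reachable graph of P (7 states):
  s0 = rec X. c.(c.a.X + b.(0 + 0) + a.X\{b}\{a,b}) → =c=> s1
  s1 = c.a.(rec X. c.(c.a.X + b.(0 + 0) + a.X\{b}\{a,b})) + b.(0 + 0) + a.(rec X. c.(c.a.X + b.(0 + 0) + a.X\{b}\{a,b}))\{b}\{a,b} → =a=> s2, =b=> s3, =c=> s4
  s2 = (rec X. c.(c.a.X + b.(0 + 0) + a.X\{b}\{a,b}))\{b}\{a,b} → =c=> s5
  s3 = 0 + 0 → ·
  s4 = a.(rec X. c.(c.a.X + b.(0 + 0) + a.X\{b}\{a,b})) → =a=> s0
  s5 = (c.a.(rec X. c.(c.a.X + b.(0 + 0) + a.X\{b}\{a,b})) + b.(0 + 0) + a.(rec X. c.(c.a.X + b.(0 + 0) + a.X\{b}\{a,b}))\{b}\{a,b})\{b}\{a,b} → =c=> s6
  s6 = (a.(rec X. c.(c.a.X + b.(0 + 0) + a.X\{b}\{a,b})))\{b}\{a,b} → ·
Reachable graph of Q (6 states):
  t0 = rec X. c.(c.a.X + (0 + 0) + a.X\{b}\{a,b}) → =c=> t1
  t1 = c.a.(rec X. c.(c.a.X + (0 + 0) + a.X\{b}\{a,b})) + (0 + 0) + a.(rec X. c.(c.a.X + (0 + 0) + a.X\{b}\{a,b}))\{b}\{a,b} → =a=> t2, =c=> t3
  t2 = (rec X. c.(c.a.X + (0 + 0) + a.X\{b}\{a,b}))\{b}\{a,b} → =c=> t4
  t3 = a.(rec X. c.(c.a.X + (0 + 0) + a.X\{b}\{a,b})) → =a=> t0
  t4 = (c.a.(rec X. c.(c.a.X + (0 + 0) + a.X\{b}\{a,b})) + (0 + 0) + a.(rec X. c.(c.a.X + (0 + 0) + a.X\{b}\{a,b}))\{b}\{a,b})\{b}\{a,b} → =c=> t5
  t5 = (a.(rec X. c.(c.a.X + (0 + 0) + a.X\{b}\{a,b})))\{b}\{a,b} → ·
Bisimilarity quotient blocks:
  B0 = {s0}
  B1 = {s1}
  B2 = {s2, t2}
  B3 = {s5, t4}
  B4 = {s3, s6, t5}
  B5 = {s4}
  B6 = {t0}
  B7 = {t1}
  B8 = {t3}
s0 ∈ B0, t0 ∈ B6 → different blocks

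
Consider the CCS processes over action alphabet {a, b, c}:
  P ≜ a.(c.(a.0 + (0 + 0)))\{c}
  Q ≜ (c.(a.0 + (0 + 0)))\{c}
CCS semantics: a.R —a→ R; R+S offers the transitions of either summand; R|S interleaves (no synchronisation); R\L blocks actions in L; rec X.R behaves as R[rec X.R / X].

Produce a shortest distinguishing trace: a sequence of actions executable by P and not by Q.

LTS(P): 2 reachable states
  u0 = a.(c.(a.0 + (0 + 0)))\{c} ⊢ —a→ u1
  u1 = (c.(a.0 + (0 + 0)))\{c} ⊢ stopped
LTS(Q): 1 reachable states
  v0 = (c.(a.0 + (0 + 0)))\{c} ⊢ stopped
Trace ⟨a⟩ through P, begin at {u0}:
  step 1 (a): {u1}
  — P admits the full trace.
Trace ⟨a⟩ through Q, begin at {v0}:
  step 1 (a): ∅ (Q stuck)

a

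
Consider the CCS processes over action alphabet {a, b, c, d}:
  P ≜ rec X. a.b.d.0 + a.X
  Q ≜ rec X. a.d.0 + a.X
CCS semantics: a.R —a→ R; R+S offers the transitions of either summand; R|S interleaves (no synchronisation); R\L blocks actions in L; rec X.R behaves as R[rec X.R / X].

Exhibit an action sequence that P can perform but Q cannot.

ab

LTS(P): 4 reachable states
  m0 = rec X. a.b.d.0 + a.X ⊢ =a=> m0, =a=> m1
  m1 = b.d.0 ⊢ =b=> m2
  m2 = d.0 ⊢ =d=> m3
  m3 = 0 ⊢ stopped
LTS(Q): 3 reachable states
  n0 = rec X. a.d.0 + a.X ⊢ =a=> n0, =a=> n1
  n1 = d.0 ⊢ =d=> n2
  n2 = 0 ⊢ stopped
Run σ = ⟨ab⟩ on P: start {m0}
  after a @ step 1: {m0, m1}
  after b @ step 2: {m2}
  — P admits the full trace.
Run σ = ⟨ab⟩ on Q: start {n0}
  after a @ step 1: {n0, n1}
  after b @ step 2: no successor for Q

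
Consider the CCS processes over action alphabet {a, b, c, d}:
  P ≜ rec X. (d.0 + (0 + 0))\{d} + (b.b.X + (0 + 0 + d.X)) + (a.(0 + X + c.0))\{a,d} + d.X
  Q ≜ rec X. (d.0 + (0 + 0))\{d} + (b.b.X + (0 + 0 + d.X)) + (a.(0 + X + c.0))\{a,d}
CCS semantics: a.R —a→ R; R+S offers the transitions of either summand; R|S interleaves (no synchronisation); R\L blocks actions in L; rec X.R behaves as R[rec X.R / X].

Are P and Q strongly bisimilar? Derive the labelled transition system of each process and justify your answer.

P ~ Q

Reachable graph of P (2 states):
  p0 = rec X. (d.0 + (0 + 0))\{d} + (b.b.X + (0 + 0 + d.X)) + (a.(0 + X + c.0))\{a,d} + d.X has moves =b=> p1, =d=> p0
  p1 = b.(rec X. (d.0 + (0 + 0))\{d} + (b.b.X + (0 + 0 + d.X)) + (a.(0 + X + c.0))\{a,d} + d.X) has moves =b=> p0
Reachable graph of Q (2 states):
  q0 = rec X. (d.0 + (0 + 0))\{d} + (b.b.X + (0 + 0 + d.X)) + (a.(0 + X + c.0))\{a,d} has moves =b=> q1, =d=> q0
  q1 = b.(rec X. (d.0 + (0 + 0))\{d} + (b.b.X + (0 + 0 + d.X)) + (a.(0 + X + c.0))\{a,d}) has moves =b=> q0
Bisimilarity quotient blocks:
  B0 = {p0, q0}
  B1 = {p1, q1}
p0 ∈ B0, q0 ∈ B0 → same block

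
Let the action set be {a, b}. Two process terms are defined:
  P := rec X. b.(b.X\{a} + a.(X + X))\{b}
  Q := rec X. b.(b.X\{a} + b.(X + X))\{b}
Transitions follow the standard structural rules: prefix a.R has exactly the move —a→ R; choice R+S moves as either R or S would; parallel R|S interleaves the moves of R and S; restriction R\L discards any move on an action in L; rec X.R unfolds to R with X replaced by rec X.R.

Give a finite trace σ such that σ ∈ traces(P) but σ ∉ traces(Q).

ba

P's transition system — 3 states:
  p0 = rec X. b.(b.X\{a} + a.(X + X))\{b} ⊢ ··b··> p1
  p1 = (b.(rec X. b.(b.X\{a} + a.(X + X))\{b})\{a} + a.((rec X. b.(b.X\{a} + a.(X + X))\{b}) + (rec X. b.(b.X\{a} + a.(X + X))\{b})))\{b} ⊢ ··a··> p2
  p2 = ((rec X. b.(b.X\{a} + a.(X + X))\{b}) + (rec X. b.(b.X\{a} + a.(X + X))\{b}))\{b} ⊢ deadlocked
Q's transition system — 2 states:
  q0 = rec X. b.(b.X\{a} + b.(X + X))\{b} ⊢ ··b··> q1
  q1 = (b.(rec X. b.(b.X\{a} + b.(X + X))\{b})\{a} + b.((rec X. b.(b.X\{a} + b.(X + X))\{b}) + (rec X. b.(b.X\{a} + b.(X + X))\{b})))\{b} ⊢ deadlocked
Executing ba from P (initial set {p0}):
  after b @ step 1: {p1}
  after a @ step 2: {p2}
  ✓ P
Executing ba from Q (initial set {q0}):
  after b @ step 1: {q1}
  after a @ step 2: ∅ (Q stuck)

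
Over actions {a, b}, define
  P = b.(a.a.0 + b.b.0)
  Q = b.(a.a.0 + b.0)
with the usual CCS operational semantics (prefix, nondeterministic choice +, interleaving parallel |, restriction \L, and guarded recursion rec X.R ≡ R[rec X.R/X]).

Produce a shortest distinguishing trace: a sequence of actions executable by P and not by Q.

bbb

Reachable graph of P (5 states):
  s0 = b.(a.a.0 + b.b.0) has moves ··b··> s1
  s1 = a.a.0 + b.b.0 has moves ··a··> s2, ··b··> s3
  s2 = a.0 has moves ··a··> s4
  s3 = b.0 has moves ··b··> s4
  s4 = 0 has moves (no moves)
Reachable graph of Q (4 states):
  t0 = b.(a.a.0 + b.0) has moves ··b··> t1
  t1 = a.a.0 + b.0 has moves ··a··> t2, ··b··> t3
  t2 = a.0 has moves ··a··> t3
  t3 = 0 has moves (no moves)
Trace ⟨bbb⟩ through P, begin at {s0}:
  [1] b ⇒ {s1}
  [2] b ⇒ {s3}
  [3] b ⇒ {s4}
  P completes σ.
Trace ⟨bbb⟩ through Q, begin at {t0}:
  [1] b ⇒ {t1}
  [2] b ⇒ {t3}
  [3] b ⇒ ∅ (Q stuck)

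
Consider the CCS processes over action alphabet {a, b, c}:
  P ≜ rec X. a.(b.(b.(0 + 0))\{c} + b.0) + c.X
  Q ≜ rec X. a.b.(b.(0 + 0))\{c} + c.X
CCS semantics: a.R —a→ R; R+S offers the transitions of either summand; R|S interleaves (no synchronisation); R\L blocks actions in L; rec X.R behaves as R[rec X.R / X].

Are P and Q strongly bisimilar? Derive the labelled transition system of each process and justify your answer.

NO

Reachable graph of P (5 states):
  m0 = rec X. a.(b.(b.(0 + 0))\{c} + b.0) + c.X ⊢ ··a··> m1, ··c··> m0
  m1 = b.(b.(0 + 0))\{c} + b.0 ⊢ ··b··> m2, ··b··> m3
  m2 = (b.(0 + 0))\{c} ⊢ ··b··> m4
  m3 = 0 ⊢ ·
  m4 = (0 + 0)\{c} ⊢ ·
Reachable graph of Q (4 states):
  n0 = rec X. a.b.(b.(0 + 0))\{c} + c.X ⊢ ··a··> n1, ··c··> n0
  n1 = b.(b.(0 + 0))\{c} ⊢ ··b··> n2
  n2 = (b.(0 + 0))\{c} ⊢ ··b··> n3
  n3 = (0 + 0)\{c} ⊢ ·
Partition-refinement fixed point:
  B0 = {m0}
  B1 = {m1}
  B2 = {m2, n2}
  B3 = {m3, m4, n3}
  B4 = {n0}
  B5 = {n1}
m0 ∈ B0, n0 ∈ B4 → different blocks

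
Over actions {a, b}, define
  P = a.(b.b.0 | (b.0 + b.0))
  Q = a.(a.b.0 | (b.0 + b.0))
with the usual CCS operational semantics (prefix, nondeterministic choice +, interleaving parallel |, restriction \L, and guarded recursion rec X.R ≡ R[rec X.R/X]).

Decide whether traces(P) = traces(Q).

traces(P) ≠ traces(Q) — witness ⟨abb⟩

LTS(P): 7 reachable states
  s0 = a.(b.b.0 | (b.0 + b.0)) has moves =a=> s1
  s1 = b.b.0 | (b.0 + b.0) has moves =b=> s2, =b=> s3
  s2 = b.0 | (b.0 + b.0) has moves =b=> s4, =b=> s5
  s3 = b.b.0 | 0 has moves =b=> s5
  s4 = 0 | (b.0 + b.0) has moves =b=> s6
  s5 = b.0 | 0 has moves =b=> s6
  s6 = 0 | 0 has moves deadlocked
LTS(Q): 7 reachable states
  t0 = a.(a.b.0 | (b.0 + b.0)) has moves =a=> t1
  t1 = a.b.0 | (b.0 + b.0) has moves =a=> t2, =b=> t3
  t2 = b.0 | (b.0 + b.0) has moves =b=> t4, =b=> t5
  t3 = a.b.0 | 0 has moves =a=> t5
  t4 = 0 | (b.0 + b.0) has moves =b=> t6
  t5 = b.0 | 0 has moves =b=> t6
  t6 = 0 | 0 has moves deadlocked
Run σ = ⟨abb⟩ on P: start {s0}
  after a @ step 1: {s1}
  after b @ step 2: {s2, s3}
  after b @ step 3: {s4, s5}
  ✓ P
Run σ = ⟨abb⟩ on Q: start {t0}
  after a @ step 1: {t1}
  after b @ step 2: {t3}
  after b @ step 3: no successor for Q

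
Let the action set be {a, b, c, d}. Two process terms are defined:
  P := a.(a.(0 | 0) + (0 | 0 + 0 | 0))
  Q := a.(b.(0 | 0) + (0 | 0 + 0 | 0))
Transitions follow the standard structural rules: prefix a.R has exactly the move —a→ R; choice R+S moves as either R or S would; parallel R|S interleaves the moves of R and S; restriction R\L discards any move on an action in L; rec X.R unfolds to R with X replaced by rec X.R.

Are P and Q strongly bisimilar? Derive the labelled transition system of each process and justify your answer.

LTS(P): 3 reachable states
  s0 = a.(a.(0 | 0) + (0 | 0 + 0 | 0)) :: =a=> s1
  s1 = a.(0 | 0) + (0 | 0 + 0 | 0) :: =a=> s2
  s2 = 0 | 0 :: ·
LTS(Q): 3 reachable states
  t0 = a.(b.(0 | 0) + (0 | 0 + 0 | 0)) :: =a=> t1
  t1 = b.(0 | 0) + (0 | 0 + 0 | 0) :: =b=> t2
  t2 = 0 | 0 :: ·
Coarsest stable partition (strong bisimilarity classes):
  B0 = {s0}
  B1 = {s1}
  B2 = {s2, t2}
  B3 = {t0}
  B4 = {t1}
s0 ∈ B0, t0 ∈ B3 → different blocks

NO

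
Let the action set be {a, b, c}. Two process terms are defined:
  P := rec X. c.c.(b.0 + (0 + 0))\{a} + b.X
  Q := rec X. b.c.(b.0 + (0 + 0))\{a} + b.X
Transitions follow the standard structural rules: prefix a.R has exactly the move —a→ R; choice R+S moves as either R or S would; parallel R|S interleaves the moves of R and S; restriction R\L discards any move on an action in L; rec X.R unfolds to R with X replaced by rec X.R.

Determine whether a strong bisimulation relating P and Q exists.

not bisimilar

LTS(P): 4 reachable states
  m0 = rec X. c.c.(b.0 + (0 + 0))\{a} + b.X | —b→ m0, —c→ m1
  m1 = c.(b.0 + (0 + 0))\{a} | —c→ m2
  m2 = (b.0 + (0 + 0))\{a} | —b→ m3
  m3 = 0\{a} | ·
LTS(Q): 4 reachable states
  n0 = rec X. b.c.(b.0 + (0 + 0))\{a} + b.X | —b→ n0, —b→ n1
  n1 = c.(b.0 + (0 + 0))\{a} | —c→ n2
  n2 = (b.0 + (0 + 0))\{a} | —b→ n3
  n3 = 0\{a} | ·
Bisimilarity quotient blocks:
  B0 = {m0}
  B1 = {m1, n1}
  B2 = {m2, n2}
  B3 = {m3, n3}
  B4 = {n0}
m0 ∈ B0, n0 ∈ B4 → different blocks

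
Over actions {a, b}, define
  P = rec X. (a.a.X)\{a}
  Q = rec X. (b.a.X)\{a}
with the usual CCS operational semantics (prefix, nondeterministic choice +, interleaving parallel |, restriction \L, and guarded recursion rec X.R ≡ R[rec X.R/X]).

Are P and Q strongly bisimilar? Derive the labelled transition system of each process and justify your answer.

P's transition system — 1 states:
  p0 = rec X. (a.a.X)\{a} :: stopped
Q's transition system — 2 states:
  q0 = rec X. (b.a.X)\{a} :: --b--▸ q1
  q1 = (a.(rec X. (b.a.X)\{a}))\{a} :: stopped
Bisimilarity quotient blocks:
  B0 = {p0, q1}
  B1 = {q0}
p0 ∈ B0, q0 ∈ B1 → different blocks

NO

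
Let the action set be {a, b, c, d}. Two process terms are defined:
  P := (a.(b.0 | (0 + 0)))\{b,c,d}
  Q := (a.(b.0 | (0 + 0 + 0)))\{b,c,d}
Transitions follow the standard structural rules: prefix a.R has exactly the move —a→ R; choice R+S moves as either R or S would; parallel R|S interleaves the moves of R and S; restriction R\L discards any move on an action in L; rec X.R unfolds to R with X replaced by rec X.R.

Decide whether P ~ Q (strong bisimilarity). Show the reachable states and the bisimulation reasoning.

P's transition system — 2 states:
  p0 = (a.(b.0 | (0 + 0)))\{b,c,d} has moves =a=> p1
  p1 = (b.0 | (0 + 0))\{b,c,d} has moves (no moves)
Q's transition system — 2 states:
  q0 = (a.(b.0 | (0 + 0 + 0)))\{b,c,d} has moves =a=> q1
  q1 = (b.0 | (0 + 0 + 0))\{b,c,d} has moves (no moves)
Bisimilarity quotient blocks:
  B0 = {p0, q0}
  B1 = {p1, q1}
p0 ∈ B0, q0 ∈ B0 → same block

P ~ Q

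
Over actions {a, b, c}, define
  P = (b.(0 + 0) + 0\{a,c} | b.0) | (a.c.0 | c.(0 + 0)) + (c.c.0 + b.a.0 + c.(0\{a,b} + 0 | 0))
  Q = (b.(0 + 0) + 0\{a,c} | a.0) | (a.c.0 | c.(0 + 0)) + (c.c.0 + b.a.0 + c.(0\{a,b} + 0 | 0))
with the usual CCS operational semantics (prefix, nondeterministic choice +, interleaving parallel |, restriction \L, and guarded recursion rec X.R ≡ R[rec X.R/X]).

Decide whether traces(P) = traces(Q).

LTS(P): 22 reachable states
  p0 = (b.(0 + 0) + 0\{a,c} | b.0) | (a.c.0 | c.(0 + 0)) + (c.c.0 + b.a.0 + c.(0\{a,b} + 0 | 0)) has moves -a-> p1, -b-> p2, -b-> p3, -b-> p4, -c-> p5, -c-> p6, -c-> p7
  p1 = (b.(0 + 0) + 0\{a,c} | b.0) | (c.0 | c.(0 + 0)) has moves -b-> p8, -b-> p9, -c-> p10, -c-> p11
  p2 = (0 + 0) | (a.c.0 | c.(0 + 0)) has moves -a-> p8, -c-> p12
  p3 = 0\{a,c} | 0 | (a.c.0 | c.(0 + 0)) has moves -a-> p9, -c-> p13
  p4 = a.0 has moves -a-> p14
  p5 = (b.(0 + 0) + 0\{a,c} | b.0) | (a.c.0 | (0 + 0)) has moves -a-> p11, -b-> p12, -b-> p13
  p6 = 0\{a,b} + 0 | 0 has moves ∅
  p7 = c.0 has moves -c-> p14
  p8 = (0 + 0) | (c.0 | c.(0 + 0)) has moves -c-> p15, -c-> p16
  p9 = 0\{a,c} | 0 | (c.0 | c.(0 + 0)) has moves -c-> p17, -c-> p18
  p10 = (b.(0 + 0) + 0\{a,c} | b.0) | (0 | c.(0 + 0)) has moves -b-> p15, -b-> p17, -c-> p19
  p11 = (b.(0 + 0) + 0\{a,c} | b.0) | (c.0 | (0 + 0)) has moves -b-> p16, -b-> p18, -c-> p19
  p12 = (0 + 0) | (a.c.0 | (0 + 0)) has moves -a-> p16
  p13 = 0\{a,c} | 0 | (a.c.0 | (0 + 0)) has moves -a-> p18
  p14 = 0 has moves ∅
  p15 = (0 + 0) | (0 | c.(0 + 0)) has moves -c-> p20
  p16 = (0 + 0) | (c.0 | (0 + 0)) has moves -c-> p20
  p17 = 0\{a,c} | 0 | (0 | c.(0 + 0)) has moves -c-> p21
  p18 = 0\{a,c} | 0 | (c.0 | (0 + 0)) has moves -c-> p21
  p19 = (b.(0 + 0) + 0\{a,c} | b.0) | (0 | (0 + 0)) has moves -b-> p20, -b-> p21
  p20 = (0 + 0) | (0 | (0 + 0)) has moves ∅
  p21 = 0\{a,c} | 0 | (0 | (0 + 0)) has moves ∅
LTS(Q): 22 reachable states
  q0 = (b.(0 + 0) + 0\{a,c} | a.0) | (a.c.0 | c.(0 + 0)) + (c.c.0 + b.a.0 + c.(0\{a,b} + 0 | 0)) has moves -a-> q1, -a-> q2, -b-> q3, -b-> q4, -c-> q5, -c-> q6, -c-> q7
  q1 = (b.(0 + 0) + 0\{a,c} | a.0) | (c.0 | c.(0 + 0)) has moves -a-> q8, -b-> q9, -c-> q10, -c-> q11
  q2 = 0\{a,c} | 0 | (a.c.0 | c.(0 + 0)) has moves -a-> q8, -c-> q12
  q3 = (0 + 0) | (a.c.0 | c.(0 + 0)) has moves -a-> q9, -c-> q13
  q4 = a.0 has moves -a-> q14
  q5 = (b.(0 + 0) + 0\{a,c} | a.0) | (a.c.0 | (0 + 0)) has moves -a-> q11, -a-> q12, -b-> q13
  q6 = 0\{a,b} + 0 | 0 has moves ∅
  q7 = c.0 has moves -c-> q14
  q8 = 0\{a,c} | 0 | (c.0 | c.(0 + 0)) has moves -c-> q15, -c-> q16
  q9 = (0 + 0) | (c.0 | c.(0 + 0)) has moves -c-> q17, -c-> q18
  q10 = (b.(0 + 0) + 0\{a,c} | a.0) | (0 | c.(0 + 0)) has moves -a-> q15, -b-> q17, -c-> q19
  q11 = (b.(0 + 0) + 0\{a,c} | a.0) | (c.0 | (0 + 0)) has moves -a-> q16, -b-> q18, -c-> q19
  q12 = 0\{a,c} | 0 | (a.c.0 | (0 + 0)) has moves -a-> q16
  q13 = (0 + 0) | (a.c.0 | (0 + 0)) has moves -a-> q18
  q14 = 0 has moves ∅
  q15 = 0\{a,c} | 0 | (0 | c.(0 + 0)) has moves -c-> q20
  q16 = 0\{a,c} | 0 | (c.0 | (0 + 0)) has moves -c-> q20
  q17 = (0 + 0) | (0 | c.(0 + 0)) has moves -c-> q21
  q18 = (0 + 0) | (c.0 | (0 + 0)) has moves -c-> q21
  q19 = (b.(0 + 0) + 0\{a,c} | a.0) | (0 | (0 + 0)) has moves -a-> q20, -b-> q21
  q20 = 0\{a,c} | 0 | (0 | (0 + 0)) has moves ∅
  q21 = (0 + 0) | (0 | (0 + 0)) has moves ∅
Run σ = ⟨aa⟩ on Q: start {q0}
  step 1 (a): {q1, q2}
  step 2 (a): {q8}
  Q completes σ.
Run σ = ⟨aa⟩ on P: start {p0}
  step 1 (a): {p1}
  step 2 (a): ∅  — P cannot continue

trace-distinct — witness ⟨aa⟩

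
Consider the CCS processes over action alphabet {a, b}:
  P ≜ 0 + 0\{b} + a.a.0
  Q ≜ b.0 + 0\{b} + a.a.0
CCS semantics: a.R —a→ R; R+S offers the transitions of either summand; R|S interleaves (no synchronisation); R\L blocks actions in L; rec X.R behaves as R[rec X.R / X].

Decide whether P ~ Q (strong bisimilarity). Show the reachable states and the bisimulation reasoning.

NO

Reachable graph of P (3 states):
  p0 = 0 + 0\{b} + a.a.0 ⊢ —a→ p1
  p1 = a.0 ⊢ —a→ p2
  p2 = 0 ⊢ deadlocked
Reachable graph of Q (3 states):
  q0 = b.0 + 0\{b} + a.a.0 ⊢ —a→ q1, —b→ q2
  q1 = a.0 ⊢ —a→ q2
  q2 = 0 ⊢ deadlocked
Bisimilarity quotient blocks:
  B0 = {p0}
  B1 = {p1, q1}
  B2 = {p2, q2}
  B3 = {q0}
p0 ∈ B0, q0 ∈ B3 → different blocks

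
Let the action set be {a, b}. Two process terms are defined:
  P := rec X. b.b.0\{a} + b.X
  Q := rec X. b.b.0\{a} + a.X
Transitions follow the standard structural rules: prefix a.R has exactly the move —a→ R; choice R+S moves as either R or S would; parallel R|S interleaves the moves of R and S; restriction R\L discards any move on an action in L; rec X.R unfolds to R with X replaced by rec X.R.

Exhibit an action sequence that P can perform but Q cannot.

P's transition system — 3 states:
  m0 = rec X. b.b.0\{a} + b.X :: -b-> m0, -b-> m1
  m1 = b.0\{a} :: -b-> m2
  m2 = 0\{a} :: stopped
Q's transition system — 3 states:
  n0 = rec X. b.b.0\{a} + a.X :: -a-> n0, -b-> n1
  n1 = b.0\{a} :: -b-> n2
  n2 = 0\{a} :: stopped
Executing bbb from P (initial set {m0}):
  [1] b ⇒ {m0, m1}
  [2] b ⇒ {m0, m1, m2}
  [3] b ⇒ {m0, m1, m2}
  — P admits the full trace.
Executing bbb from Q (initial set {n0}):
  [1] b ⇒ {n1}
  [2] b ⇒ {n2}
  [3] b ⇒ no successor for Q

bbb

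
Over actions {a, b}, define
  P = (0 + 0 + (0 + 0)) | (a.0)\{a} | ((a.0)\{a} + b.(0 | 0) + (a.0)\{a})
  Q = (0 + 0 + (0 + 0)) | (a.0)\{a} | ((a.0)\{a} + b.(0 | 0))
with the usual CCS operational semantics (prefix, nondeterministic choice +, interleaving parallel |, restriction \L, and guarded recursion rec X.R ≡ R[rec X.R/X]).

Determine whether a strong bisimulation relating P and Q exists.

bisimilar

LTS(P): 2 reachable states
  p0 = (0 + 0 + (0 + 0)) | (a.0)\{a} | ((a.0)\{a} + b.(0 | 0) + (a.0)\{a}) ⊢ --b--▸ p1
  p1 = (0 + 0 + (0 + 0)) | (a.0)\{a} | (0 | 0) ⊢ ∅
LTS(Q): 2 reachable states
  q0 = (0 + 0 + (0 + 0)) | (a.0)\{a} | ((a.0)\{a} + b.(0 | 0)) ⊢ --b--▸ q1
  q1 = (0 + 0 + (0 + 0)) | (a.0)\{a} | (0 | 0) ⊢ ∅
Bisimilarity quotient blocks:
  B0 = {p0, q0}
  B1 = {p1, q1}
p0 ∈ B0, q0 ∈ B0 → same block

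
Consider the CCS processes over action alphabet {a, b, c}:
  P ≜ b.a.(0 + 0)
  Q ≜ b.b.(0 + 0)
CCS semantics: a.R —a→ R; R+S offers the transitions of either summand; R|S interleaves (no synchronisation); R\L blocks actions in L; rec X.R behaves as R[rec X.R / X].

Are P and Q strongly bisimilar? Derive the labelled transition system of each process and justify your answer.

P ≁ Q

P's transition system — 3 states:
  u0 = b.a.(0 + 0) :: -b-> u1
  u1 = a.(0 + 0) :: -a-> u2
  u2 = 0 + 0 :: stopped
Q's transition system — 3 states:
  v0 = b.b.(0 + 0) :: -b-> v1
  v1 = b.(0 + 0) :: -b-> v2
  v2 = 0 + 0 :: stopped
Bisimilarity quotient blocks:
  B0 = {u0}
  B1 = {u1}
  B2 = {u2, v2}
  B3 = {v0}
  B4 = {v1}
u0 ∈ B0, v0 ∈ B3 → different blocks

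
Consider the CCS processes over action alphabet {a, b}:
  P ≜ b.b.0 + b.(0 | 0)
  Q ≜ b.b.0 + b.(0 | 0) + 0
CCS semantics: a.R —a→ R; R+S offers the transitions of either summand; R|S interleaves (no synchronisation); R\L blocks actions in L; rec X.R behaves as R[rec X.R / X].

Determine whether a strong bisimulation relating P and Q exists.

P ~ Q

LTS(P): 4 reachable states
  p0 = b.b.0 + b.(0 | 0) ⊢ --b--▸ p1, --b--▸ p2
  p1 = 0 | 0 ⊢ stopped
  p2 = b.0 ⊢ --b--▸ p3
  p3 = 0 ⊢ stopped
LTS(Q): 4 reachable states
  q0 = b.b.0 + b.(0 | 0) + 0 ⊢ --b--▸ q1, --b--▸ q2
  q1 = 0 | 0 ⊢ stopped
  q2 = b.0 ⊢ --b--▸ q3
  q3 = 0 ⊢ stopped
Partition-refinement fixed point:
  B0 = {p0, q0}
  B1 = {p1, p3, q1, q3}
  B2 = {p2, q2}
p0 ∈ B0, q0 ∈ B0 → same block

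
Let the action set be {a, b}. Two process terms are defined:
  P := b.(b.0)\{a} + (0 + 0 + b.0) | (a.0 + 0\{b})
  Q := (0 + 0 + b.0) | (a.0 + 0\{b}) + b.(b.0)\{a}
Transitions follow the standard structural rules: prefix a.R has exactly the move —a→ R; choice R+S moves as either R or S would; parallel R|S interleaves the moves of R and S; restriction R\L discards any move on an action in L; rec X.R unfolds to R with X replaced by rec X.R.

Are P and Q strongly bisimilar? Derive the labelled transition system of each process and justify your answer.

YES

P's transition system — 6 states:
  p0 = b.(b.0)\{a} + (0 + 0 + b.0) | (a.0 + 0\{b}) ⊢ =a=> p1, =b=> p2, =b=> p3
  p1 = (0 + 0 + b.0) | 0 ⊢ =b=> p4
  p2 = (b.0)\{a} ⊢ =b=> p5
  p3 = 0 | (a.0 + 0\{b}) ⊢ =a=> p4
  p4 = 0 | 0 ⊢ ·
  p5 = 0\{a} ⊢ ·
Q's transition system — 6 states:
  q0 = (0 + 0 + b.0) | (a.0 + 0\{b}) + b.(b.0)\{a} ⊢ =a=> q1, =b=> q2, =b=> q3
  q1 = (0 + 0 + b.0) | 0 ⊢ =b=> q4
  q2 = (b.0)\{a} ⊢ =b=> q5
  q3 = 0 | (a.0 + 0\{b}) ⊢ =a=> q4
  q4 = 0 | 0 ⊢ ·
  q5 = 0\{a} ⊢ ·
Partition-refinement fixed point:
  B0 = {p0, q0}
  B1 = {p1, p2, q1, q2}
  B2 = {p4, p5, q4, q5}
  B3 = {p3, q3}
p0 ∈ B0, q0 ∈ B0 → same block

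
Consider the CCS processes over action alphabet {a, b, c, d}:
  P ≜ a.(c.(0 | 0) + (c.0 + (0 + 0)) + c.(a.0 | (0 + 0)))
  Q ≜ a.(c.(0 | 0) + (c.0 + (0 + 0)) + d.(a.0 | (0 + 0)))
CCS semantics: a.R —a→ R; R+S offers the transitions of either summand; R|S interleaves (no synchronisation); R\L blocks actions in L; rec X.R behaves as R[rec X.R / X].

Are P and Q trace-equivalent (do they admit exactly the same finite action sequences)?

trace-distinct — witness ⟨aca⟩

LTS(P): 6 reachable states
  s0 = a.(c.(0 | 0) + (c.0 + (0 + 0)) + c.(a.0 | (0 + 0))) ⊢ ··a··> s1
  s1 = c.(0 | 0) + (c.0 + (0 + 0)) + c.(a.0 | (0 + 0)) ⊢ ··c··> s2, ··c··> s3, ··c··> s4
  s2 = 0 ⊢ deadlocked
  s3 = 0 | 0 ⊢ deadlocked
  s4 = a.0 | (0 + 0) ⊢ ··a··> s5
  s5 = 0 | (0 + 0) ⊢ deadlocked
LTS(Q): 6 reachable states
  t0 = a.(c.(0 | 0) + (c.0 + (0 + 0)) + d.(a.0 | (0 + 0))) ⊢ ··a··> t1
  t1 = c.(0 | 0) + (c.0 + (0 + 0)) + d.(a.0 | (0 + 0)) ⊢ ··c··> t2, ··c··> t3, ··d··> t4
  t2 = 0 ⊢ deadlocked
  t3 = 0 | 0 ⊢ deadlocked
  t4 = a.0 | (0 + 0) ⊢ ··a··> t5
  t5 = 0 | (0 + 0) ⊢ deadlocked
Executing aca from P (initial set {s0}):
  after a @ step 1: {s1}
  after c @ step 2: {s2, s3, s4}
  after a @ step 3: {s5}
  P completes σ.
Executing aca from Q (initial set {t0}):
  after a @ step 1: {t1}
  after c @ step 2: {t2, t3}
  after a @ step 3: ∅  — Q cannot continue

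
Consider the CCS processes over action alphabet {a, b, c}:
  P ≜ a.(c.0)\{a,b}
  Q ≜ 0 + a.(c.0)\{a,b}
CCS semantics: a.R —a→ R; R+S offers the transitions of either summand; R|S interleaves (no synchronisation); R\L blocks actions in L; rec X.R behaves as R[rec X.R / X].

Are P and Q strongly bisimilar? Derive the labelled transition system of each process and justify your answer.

Reachable graph of P (3 states):
  s0 = a.(c.0)\{a,b} → -a-> s1
  s1 = (c.0)\{a,b} → -c-> s2
  s2 = 0\{a,b} → ∅
Reachable graph of Q (3 states):
  t0 = 0 + a.(c.0)\{a,b} → -a-> t1
  t1 = (c.0)\{a,b} → -c-> t2
  t2 = 0\{a,b} → ∅
Coarsest stable partition (strong bisimilarity classes):
  B0 = {s0, t0}
  B1 = {s1, t1}
  B2 = {s2, t2}
s0 ∈ B0, t0 ∈ B0 → same block

bisimilar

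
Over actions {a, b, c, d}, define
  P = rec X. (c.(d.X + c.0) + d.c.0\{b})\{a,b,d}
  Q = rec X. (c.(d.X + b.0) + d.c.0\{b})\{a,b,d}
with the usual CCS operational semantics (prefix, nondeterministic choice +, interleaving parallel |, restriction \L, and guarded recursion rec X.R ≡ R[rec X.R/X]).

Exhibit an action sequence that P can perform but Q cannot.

P's transition system — 3 states:
  m0 = rec X. (c.(d.X + c.0) + d.c.0\{b})\{a,b,d} → —c→ m1
  m1 = (d.(rec X. (c.(d.X + c.0) + d.c.0\{b})\{a,b,d}) + c.0)\{a,b,d} → —c→ m2
  m2 = 0\{a,b,d} → deadlocked
Q's transition system — 2 states:
  n0 = rec X. (c.(d.X + b.0) + d.c.0\{b})\{a,b,d} → —c→ n1
  n1 = (d.(rec X. (c.(d.X + b.0) + d.c.0\{b})\{a,b,d}) + b.0)\{a,b,d} → deadlocked
Run σ = ⟨cc⟩ on P: start {m0}
  [1] c ⇒ {m1}
  [2] c ⇒ {m2}
  ✓ P
Run σ = ⟨cc⟩ on Q: start {n0}
  [1] c ⇒ {n1}
  [2] c ⇒ ∅ (Q stuck)

cc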